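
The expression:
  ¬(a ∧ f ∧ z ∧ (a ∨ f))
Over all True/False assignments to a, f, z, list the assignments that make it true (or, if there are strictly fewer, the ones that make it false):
is false only for:
  a=True, f=True, z=True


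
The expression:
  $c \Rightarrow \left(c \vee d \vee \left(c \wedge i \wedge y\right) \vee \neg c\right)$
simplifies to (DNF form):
$\text{True}$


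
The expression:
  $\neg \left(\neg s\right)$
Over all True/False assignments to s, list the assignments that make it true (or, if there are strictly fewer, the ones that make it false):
is true only for:
  s=True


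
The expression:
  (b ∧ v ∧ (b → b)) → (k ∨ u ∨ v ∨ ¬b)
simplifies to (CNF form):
True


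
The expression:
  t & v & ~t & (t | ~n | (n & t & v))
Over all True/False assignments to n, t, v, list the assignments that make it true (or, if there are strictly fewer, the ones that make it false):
is never true.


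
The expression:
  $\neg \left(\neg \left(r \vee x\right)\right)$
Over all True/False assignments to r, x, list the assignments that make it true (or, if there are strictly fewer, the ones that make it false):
is false only for:
  r=False, x=False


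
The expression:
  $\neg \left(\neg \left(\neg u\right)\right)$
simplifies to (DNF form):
$\neg u$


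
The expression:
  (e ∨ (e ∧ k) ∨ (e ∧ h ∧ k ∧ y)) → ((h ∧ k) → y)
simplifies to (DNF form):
y ∨ ¬e ∨ ¬h ∨ ¬k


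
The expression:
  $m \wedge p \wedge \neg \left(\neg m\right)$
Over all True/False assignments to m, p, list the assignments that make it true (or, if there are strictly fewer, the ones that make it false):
is true only for:
  m=True, p=True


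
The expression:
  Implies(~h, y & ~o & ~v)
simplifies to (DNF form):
h | (y & ~o & ~v)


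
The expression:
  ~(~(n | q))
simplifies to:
n | q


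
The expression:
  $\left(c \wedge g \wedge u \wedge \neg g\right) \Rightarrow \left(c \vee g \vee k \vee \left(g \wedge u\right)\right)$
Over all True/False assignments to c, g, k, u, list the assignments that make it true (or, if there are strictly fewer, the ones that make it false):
is always true.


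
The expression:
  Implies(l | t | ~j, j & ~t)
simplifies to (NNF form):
j & ~t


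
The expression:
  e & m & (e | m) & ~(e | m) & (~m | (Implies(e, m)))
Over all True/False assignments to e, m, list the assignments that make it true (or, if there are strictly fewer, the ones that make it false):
is never true.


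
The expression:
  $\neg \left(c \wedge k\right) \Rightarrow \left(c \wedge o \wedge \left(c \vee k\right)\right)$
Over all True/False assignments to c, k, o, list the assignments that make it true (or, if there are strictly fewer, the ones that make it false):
is true only for:
  c=True, k=False, o=True;
  c=True, k=True, o=False;
  c=True, k=True, o=True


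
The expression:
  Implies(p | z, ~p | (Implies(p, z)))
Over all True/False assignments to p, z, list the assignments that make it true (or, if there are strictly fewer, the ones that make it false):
is false only for:
  p=True, z=False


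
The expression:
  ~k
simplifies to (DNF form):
~k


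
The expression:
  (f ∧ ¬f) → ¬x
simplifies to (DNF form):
True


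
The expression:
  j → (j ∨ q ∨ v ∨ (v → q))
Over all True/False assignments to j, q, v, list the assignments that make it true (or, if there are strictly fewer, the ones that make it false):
is always true.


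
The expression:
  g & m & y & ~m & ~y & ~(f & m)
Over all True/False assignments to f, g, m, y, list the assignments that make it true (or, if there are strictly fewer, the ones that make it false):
is never true.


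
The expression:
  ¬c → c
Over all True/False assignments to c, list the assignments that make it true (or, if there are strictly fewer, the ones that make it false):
is true only for:
  c=True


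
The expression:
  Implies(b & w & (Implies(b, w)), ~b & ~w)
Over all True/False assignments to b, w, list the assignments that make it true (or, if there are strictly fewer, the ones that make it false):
is false only for:
  b=True, w=True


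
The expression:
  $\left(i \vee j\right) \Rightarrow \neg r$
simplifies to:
$\left(\neg i \wedge \neg j\right) \vee \neg r$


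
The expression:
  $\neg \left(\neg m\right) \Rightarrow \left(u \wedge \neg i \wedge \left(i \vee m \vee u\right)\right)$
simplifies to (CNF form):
$\left(u \vee \neg m\right) \wedge \left(\neg i \vee \neg m\right)$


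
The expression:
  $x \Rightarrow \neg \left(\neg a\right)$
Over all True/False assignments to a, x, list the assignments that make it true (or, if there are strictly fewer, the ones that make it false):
is false only for:
  a=False, x=True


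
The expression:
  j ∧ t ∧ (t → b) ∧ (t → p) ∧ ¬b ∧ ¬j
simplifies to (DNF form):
False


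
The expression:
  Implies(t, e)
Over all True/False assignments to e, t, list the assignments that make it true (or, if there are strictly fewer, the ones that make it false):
is false only for:
  e=False, t=True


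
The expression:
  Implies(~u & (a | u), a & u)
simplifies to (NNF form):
u | ~a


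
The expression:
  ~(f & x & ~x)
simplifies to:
True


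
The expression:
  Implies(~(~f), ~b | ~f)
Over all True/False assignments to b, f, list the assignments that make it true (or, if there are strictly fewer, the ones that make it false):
is false only for:
  b=True, f=True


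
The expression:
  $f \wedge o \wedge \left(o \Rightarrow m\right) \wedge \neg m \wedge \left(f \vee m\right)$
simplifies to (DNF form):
$\text{False}$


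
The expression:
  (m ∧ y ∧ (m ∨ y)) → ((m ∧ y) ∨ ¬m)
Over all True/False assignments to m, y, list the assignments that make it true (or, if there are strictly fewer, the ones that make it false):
is always true.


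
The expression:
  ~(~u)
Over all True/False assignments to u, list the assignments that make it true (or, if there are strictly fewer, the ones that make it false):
is true only for:
  u=True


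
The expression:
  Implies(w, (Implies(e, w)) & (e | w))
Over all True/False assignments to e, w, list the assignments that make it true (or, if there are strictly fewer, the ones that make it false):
is always true.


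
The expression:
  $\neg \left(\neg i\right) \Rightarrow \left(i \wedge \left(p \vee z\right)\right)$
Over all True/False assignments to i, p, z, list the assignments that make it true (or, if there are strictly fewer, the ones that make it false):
is false only for:
  i=True, p=False, z=False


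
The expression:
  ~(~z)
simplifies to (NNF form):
z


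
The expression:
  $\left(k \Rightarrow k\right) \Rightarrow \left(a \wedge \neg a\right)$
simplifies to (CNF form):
$\text{False}$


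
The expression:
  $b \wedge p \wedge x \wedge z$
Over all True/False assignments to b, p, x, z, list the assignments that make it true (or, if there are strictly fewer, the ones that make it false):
is true only for:
  b=True, p=True, x=True, z=True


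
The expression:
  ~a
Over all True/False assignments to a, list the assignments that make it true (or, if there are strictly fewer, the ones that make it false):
is true only for:
  a=False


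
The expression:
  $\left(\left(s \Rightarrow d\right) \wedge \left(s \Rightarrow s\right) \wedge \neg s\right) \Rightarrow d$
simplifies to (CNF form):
$d \vee s$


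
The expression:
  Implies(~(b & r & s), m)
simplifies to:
m | (b & r & s)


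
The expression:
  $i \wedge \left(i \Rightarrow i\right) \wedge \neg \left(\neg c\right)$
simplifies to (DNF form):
$c \wedge i$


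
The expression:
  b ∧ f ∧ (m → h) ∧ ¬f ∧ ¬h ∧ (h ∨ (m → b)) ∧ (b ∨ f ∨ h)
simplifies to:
False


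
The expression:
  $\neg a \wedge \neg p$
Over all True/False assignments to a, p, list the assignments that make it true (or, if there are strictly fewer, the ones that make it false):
is true only for:
  a=False, p=False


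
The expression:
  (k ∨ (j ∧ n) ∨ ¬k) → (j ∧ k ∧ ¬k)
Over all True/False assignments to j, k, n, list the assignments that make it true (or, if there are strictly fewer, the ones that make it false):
is never true.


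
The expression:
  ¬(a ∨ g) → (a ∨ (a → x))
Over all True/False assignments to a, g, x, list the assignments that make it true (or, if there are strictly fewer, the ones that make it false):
is always true.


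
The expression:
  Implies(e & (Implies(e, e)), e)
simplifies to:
True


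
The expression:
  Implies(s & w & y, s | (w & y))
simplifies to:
True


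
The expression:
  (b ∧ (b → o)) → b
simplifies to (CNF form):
True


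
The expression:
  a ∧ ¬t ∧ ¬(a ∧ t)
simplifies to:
a ∧ ¬t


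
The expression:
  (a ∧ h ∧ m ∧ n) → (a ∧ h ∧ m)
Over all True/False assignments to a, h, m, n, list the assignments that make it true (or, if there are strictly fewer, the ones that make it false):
is always true.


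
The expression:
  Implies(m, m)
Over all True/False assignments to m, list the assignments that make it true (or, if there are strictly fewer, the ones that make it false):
is always true.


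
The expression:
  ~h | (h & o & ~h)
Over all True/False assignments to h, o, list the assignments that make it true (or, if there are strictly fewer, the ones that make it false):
is true only for:
  h=False, o=False;
  h=False, o=True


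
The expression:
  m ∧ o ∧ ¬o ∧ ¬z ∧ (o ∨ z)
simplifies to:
False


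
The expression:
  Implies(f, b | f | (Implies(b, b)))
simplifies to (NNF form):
True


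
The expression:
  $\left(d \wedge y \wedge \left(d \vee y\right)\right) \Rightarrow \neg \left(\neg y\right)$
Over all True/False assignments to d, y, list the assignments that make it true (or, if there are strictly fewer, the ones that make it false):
is always true.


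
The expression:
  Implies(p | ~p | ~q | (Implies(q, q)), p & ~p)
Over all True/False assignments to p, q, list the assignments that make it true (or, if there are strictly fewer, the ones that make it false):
is never true.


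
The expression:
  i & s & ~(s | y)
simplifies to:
False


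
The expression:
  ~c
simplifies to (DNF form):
~c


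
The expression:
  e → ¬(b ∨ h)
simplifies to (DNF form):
(¬b ∧ ¬h) ∨ ¬e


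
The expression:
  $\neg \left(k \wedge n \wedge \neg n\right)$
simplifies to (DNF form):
$\text{True}$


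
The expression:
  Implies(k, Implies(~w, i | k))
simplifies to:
True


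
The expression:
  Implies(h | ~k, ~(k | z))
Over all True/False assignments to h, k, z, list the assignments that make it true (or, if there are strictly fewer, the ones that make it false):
is true only for:
  h=False, k=False, z=False;
  h=False, k=True, z=False;
  h=False, k=True, z=True;
  h=True, k=False, z=False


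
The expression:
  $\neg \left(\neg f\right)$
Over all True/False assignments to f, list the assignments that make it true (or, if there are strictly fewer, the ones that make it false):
is true only for:
  f=True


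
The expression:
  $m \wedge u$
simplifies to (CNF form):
$m \wedge u$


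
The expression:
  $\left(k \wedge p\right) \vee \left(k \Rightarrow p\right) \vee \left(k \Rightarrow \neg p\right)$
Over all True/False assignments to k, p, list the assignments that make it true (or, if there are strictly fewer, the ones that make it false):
is always true.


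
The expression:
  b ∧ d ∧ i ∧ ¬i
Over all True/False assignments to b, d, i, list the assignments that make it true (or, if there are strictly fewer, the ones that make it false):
is never true.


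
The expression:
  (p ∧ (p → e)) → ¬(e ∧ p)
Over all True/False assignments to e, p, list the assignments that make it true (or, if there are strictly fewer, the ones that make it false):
is false only for:
  e=True, p=True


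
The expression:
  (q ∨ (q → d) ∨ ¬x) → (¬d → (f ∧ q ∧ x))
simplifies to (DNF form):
d ∨ (f ∧ q ∧ x)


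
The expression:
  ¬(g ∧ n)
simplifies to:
¬g ∨ ¬n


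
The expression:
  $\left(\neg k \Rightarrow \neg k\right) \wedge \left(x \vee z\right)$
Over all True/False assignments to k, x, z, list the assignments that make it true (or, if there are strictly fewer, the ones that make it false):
is false only for:
  k=False, x=False, z=False;
  k=True, x=False, z=False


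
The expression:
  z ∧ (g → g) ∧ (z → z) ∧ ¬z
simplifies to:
False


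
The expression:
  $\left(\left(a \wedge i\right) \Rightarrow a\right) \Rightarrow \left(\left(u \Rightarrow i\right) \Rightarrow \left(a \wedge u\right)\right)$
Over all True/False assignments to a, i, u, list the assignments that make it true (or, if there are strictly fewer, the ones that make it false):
is true only for:
  a=False, i=False, u=True;
  a=True, i=False, u=True;
  a=True, i=True, u=True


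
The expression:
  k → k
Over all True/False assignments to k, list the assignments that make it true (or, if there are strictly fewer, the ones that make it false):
is always true.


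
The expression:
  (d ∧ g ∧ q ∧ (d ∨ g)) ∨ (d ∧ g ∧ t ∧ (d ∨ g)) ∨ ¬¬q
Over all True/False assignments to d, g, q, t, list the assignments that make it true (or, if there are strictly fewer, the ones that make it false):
is false only for:
  d=False, g=False, q=False, t=False;
  d=False, g=False, q=False, t=True;
  d=False, g=True, q=False, t=False;
  d=False, g=True, q=False, t=True;
  d=True, g=False, q=False, t=False;
  d=True, g=False, q=False, t=True;
  d=True, g=True, q=False, t=False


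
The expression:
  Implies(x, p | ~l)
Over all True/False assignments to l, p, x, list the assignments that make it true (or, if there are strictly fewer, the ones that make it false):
is false only for:
  l=True, p=False, x=True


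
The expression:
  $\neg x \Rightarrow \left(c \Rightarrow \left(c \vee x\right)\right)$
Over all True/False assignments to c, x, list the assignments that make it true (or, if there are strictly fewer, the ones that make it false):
is always true.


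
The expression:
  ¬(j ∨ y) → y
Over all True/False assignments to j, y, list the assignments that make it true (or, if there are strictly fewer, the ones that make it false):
is false only for:
  j=False, y=False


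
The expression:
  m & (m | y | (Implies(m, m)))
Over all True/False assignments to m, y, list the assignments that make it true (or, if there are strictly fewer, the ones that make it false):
is true only for:
  m=True, y=False;
  m=True, y=True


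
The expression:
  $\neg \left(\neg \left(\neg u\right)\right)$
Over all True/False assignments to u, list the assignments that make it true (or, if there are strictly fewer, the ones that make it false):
is true only for:
  u=False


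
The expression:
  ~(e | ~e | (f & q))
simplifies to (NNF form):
False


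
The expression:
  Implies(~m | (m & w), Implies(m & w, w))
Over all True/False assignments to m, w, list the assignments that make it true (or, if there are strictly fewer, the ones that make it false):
is always true.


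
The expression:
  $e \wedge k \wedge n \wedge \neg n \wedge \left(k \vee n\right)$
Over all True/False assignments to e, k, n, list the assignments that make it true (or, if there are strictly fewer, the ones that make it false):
is never true.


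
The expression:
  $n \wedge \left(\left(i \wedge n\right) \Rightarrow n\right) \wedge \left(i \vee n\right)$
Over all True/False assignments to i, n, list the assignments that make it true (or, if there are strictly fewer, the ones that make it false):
is true only for:
  i=False, n=True;
  i=True, n=True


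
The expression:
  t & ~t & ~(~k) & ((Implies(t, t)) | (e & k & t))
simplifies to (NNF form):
False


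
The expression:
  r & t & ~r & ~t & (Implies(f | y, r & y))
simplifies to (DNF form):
False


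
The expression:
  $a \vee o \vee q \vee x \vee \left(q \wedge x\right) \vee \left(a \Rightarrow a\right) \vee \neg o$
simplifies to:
$\text{True}$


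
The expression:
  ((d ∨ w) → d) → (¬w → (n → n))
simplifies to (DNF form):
True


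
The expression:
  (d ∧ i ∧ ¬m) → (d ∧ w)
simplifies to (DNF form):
m ∨ w ∨ ¬d ∨ ¬i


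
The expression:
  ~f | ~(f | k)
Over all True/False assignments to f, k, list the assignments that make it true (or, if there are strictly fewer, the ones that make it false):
is true only for:
  f=False, k=False;
  f=False, k=True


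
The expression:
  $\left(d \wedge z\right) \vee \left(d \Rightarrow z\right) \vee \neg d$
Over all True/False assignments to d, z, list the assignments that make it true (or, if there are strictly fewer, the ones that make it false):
is false only for:
  d=True, z=False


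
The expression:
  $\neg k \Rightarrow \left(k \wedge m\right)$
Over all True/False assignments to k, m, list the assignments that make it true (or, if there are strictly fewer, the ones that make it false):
is true only for:
  k=True, m=False;
  k=True, m=True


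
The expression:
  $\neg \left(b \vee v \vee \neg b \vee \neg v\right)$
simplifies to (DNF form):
$\text{False}$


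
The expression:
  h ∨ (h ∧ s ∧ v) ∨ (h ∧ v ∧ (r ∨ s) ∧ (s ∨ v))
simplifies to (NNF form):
h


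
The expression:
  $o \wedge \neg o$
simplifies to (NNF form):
$\text{False}$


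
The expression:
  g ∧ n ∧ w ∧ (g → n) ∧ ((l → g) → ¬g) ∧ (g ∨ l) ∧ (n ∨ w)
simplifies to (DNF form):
False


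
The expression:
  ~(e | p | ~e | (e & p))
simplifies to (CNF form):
False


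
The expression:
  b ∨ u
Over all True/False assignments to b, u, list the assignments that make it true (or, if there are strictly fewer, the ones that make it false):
is false only for:
  b=False, u=False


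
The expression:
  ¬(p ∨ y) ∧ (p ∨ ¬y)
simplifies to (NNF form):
¬p ∧ ¬y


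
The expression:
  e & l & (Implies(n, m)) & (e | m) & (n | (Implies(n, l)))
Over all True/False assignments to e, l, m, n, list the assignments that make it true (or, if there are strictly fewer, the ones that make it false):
is true only for:
  e=True, l=True, m=False, n=False;
  e=True, l=True, m=True, n=False;
  e=True, l=True, m=True, n=True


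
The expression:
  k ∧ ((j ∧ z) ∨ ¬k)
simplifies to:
j ∧ k ∧ z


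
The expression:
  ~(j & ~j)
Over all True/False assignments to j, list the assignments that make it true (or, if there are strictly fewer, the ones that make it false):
is always true.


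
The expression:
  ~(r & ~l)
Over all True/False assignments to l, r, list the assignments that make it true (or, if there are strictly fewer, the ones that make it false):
is false only for:
  l=False, r=True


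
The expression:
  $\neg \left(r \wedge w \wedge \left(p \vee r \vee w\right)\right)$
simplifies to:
$\neg r \vee \neg w$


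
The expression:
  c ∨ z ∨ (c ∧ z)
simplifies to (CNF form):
c ∨ z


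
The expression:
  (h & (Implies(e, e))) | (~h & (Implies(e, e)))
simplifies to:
True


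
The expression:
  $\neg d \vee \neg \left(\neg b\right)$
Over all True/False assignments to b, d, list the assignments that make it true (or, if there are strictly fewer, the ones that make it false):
is false only for:
  b=False, d=True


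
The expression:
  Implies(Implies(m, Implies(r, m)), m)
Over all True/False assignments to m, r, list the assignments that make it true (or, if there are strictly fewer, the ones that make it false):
is true only for:
  m=True, r=False;
  m=True, r=True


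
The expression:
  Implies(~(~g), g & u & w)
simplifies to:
~g | (u & w)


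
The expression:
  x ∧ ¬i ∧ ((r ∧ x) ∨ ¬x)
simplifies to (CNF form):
r ∧ x ∧ ¬i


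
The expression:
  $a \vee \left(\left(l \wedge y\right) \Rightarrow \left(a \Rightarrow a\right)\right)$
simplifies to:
$\text{True}$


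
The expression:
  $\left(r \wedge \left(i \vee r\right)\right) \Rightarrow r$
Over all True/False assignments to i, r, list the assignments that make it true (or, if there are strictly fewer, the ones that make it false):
is always true.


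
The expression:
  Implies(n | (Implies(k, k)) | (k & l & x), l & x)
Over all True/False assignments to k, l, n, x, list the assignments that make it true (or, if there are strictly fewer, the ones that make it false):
is true only for:
  k=False, l=True, n=False, x=True;
  k=False, l=True, n=True, x=True;
  k=True, l=True, n=False, x=True;
  k=True, l=True, n=True, x=True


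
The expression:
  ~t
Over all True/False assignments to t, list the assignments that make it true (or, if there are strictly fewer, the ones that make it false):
is true only for:
  t=False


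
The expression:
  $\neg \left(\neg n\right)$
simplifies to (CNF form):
$n$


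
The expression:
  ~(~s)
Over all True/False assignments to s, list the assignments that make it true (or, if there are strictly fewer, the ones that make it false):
is true only for:
  s=True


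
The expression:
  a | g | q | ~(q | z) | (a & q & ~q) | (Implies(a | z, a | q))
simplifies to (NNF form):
a | g | q | ~z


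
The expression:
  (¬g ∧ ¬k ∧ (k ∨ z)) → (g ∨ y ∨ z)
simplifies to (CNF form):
True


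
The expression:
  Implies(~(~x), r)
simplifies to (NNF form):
r | ~x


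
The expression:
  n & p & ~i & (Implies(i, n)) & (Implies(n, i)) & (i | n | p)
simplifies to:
False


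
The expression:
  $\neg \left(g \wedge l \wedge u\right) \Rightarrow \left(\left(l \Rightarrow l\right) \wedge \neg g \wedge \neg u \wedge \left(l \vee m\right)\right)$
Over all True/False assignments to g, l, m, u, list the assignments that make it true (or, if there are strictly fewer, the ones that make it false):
is true only for:
  g=False, l=False, m=True, u=False;
  g=False, l=True, m=False, u=False;
  g=False, l=True, m=True, u=False;
  g=True, l=True, m=False, u=True;
  g=True, l=True, m=True, u=True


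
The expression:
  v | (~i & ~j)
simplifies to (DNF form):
v | (~i & ~j)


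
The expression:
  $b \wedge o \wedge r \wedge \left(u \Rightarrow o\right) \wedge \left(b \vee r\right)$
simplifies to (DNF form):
$b \wedge o \wedge r$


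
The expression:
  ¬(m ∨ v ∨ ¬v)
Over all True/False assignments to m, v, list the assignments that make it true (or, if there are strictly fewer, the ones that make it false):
is never true.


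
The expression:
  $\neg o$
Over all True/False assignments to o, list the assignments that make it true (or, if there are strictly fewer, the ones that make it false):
is true only for:
  o=False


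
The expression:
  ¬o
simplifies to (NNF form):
¬o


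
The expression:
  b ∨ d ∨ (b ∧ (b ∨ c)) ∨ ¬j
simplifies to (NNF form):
b ∨ d ∨ ¬j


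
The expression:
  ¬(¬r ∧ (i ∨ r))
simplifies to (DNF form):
r ∨ ¬i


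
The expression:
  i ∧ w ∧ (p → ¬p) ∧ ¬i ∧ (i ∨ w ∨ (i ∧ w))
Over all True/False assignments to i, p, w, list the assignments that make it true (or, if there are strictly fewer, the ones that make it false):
is never true.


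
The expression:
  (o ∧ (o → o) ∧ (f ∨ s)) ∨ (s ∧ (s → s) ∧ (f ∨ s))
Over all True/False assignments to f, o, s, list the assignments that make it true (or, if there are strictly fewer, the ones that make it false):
is false only for:
  f=False, o=False, s=False;
  f=False, o=True, s=False;
  f=True, o=False, s=False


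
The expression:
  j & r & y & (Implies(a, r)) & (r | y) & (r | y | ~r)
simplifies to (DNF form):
j & r & y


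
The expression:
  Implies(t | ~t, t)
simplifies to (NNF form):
t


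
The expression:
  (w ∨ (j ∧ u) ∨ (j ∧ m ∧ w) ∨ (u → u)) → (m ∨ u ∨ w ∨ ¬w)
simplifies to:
True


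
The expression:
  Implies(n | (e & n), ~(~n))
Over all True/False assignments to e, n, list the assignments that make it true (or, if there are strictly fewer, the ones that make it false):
is always true.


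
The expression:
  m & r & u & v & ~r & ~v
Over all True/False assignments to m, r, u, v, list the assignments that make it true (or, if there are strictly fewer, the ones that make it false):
is never true.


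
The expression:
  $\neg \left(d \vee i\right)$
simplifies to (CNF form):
$\neg d \wedge \neg i$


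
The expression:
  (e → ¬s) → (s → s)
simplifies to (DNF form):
True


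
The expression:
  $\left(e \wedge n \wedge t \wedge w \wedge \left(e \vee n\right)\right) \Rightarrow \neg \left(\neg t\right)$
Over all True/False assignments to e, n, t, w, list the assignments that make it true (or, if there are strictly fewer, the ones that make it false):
is always true.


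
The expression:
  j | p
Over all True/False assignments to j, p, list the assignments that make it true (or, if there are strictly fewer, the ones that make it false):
is false only for:
  j=False, p=False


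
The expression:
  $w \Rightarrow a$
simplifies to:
$a \vee \neg w$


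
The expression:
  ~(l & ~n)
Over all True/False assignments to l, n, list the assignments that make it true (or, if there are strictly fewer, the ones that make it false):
is false only for:
  l=True, n=False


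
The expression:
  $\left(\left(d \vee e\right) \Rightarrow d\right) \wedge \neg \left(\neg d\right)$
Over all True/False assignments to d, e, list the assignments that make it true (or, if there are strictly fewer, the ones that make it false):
is true only for:
  d=True, e=False;
  d=True, e=True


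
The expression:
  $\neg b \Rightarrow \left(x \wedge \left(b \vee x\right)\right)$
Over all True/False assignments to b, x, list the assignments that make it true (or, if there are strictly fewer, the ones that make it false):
is false only for:
  b=False, x=False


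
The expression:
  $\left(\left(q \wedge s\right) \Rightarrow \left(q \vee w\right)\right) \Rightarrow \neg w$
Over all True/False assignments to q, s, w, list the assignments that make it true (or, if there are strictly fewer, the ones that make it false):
is true only for:
  q=False, s=False, w=False;
  q=False, s=True, w=False;
  q=True, s=False, w=False;
  q=True, s=True, w=False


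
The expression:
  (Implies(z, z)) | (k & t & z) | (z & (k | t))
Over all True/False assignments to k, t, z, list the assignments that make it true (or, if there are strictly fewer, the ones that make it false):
is always true.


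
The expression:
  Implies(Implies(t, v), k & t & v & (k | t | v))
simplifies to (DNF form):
(k & t) | (t & ~v)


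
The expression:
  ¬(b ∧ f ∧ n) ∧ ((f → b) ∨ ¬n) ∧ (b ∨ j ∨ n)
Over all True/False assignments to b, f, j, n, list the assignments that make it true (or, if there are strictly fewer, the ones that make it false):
is false only for:
  b=False, f=False, j=False, n=False;
  b=False, f=True, j=False, n=False;
  b=False, f=True, j=False, n=True;
  b=False, f=True, j=True, n=True;
  b=True, f=True, j=False, n=True;
  b=True, f=True, j=True, n=True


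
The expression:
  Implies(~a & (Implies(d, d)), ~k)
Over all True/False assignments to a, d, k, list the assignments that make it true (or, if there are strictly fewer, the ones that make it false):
is false only for:
  a=False, d=False, k=True;
  a=False, d=True, k=True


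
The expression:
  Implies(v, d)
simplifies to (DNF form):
d | ~v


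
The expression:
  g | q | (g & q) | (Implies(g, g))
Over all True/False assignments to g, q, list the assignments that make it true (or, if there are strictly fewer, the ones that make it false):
is always true.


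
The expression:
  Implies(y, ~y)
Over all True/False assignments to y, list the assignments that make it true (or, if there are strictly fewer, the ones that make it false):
is true only for:
  y=False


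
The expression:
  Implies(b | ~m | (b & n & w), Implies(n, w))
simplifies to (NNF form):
w | ~n | (m & ~b)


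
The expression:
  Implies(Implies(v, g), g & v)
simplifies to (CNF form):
v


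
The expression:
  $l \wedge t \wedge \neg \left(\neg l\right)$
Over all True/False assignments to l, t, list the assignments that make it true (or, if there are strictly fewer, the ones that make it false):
is true only for:
  l=True, t=True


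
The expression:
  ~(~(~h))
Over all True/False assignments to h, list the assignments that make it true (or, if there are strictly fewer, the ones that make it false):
is true only for:
  h=False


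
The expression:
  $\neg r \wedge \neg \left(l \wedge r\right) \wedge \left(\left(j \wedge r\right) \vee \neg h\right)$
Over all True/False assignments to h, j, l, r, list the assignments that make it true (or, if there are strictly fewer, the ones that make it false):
is true only for:
  h=False, j=False, l=False, r=False;
  h=False, j=False, l=True, r=False;
  h=False, j=True, l=False, r=False;
  h=False, j=True, l=True, r=False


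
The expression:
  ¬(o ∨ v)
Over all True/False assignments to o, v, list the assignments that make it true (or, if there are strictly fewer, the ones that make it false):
is true only for:
  o=False, v=False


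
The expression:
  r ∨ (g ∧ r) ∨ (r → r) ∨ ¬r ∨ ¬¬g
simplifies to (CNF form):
True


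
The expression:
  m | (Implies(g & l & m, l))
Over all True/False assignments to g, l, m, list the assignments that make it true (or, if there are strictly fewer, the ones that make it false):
is always true.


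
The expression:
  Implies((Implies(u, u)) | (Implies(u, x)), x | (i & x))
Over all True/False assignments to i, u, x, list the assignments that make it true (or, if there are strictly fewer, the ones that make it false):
is true only for:
  i=False, u=False, x=True;
  i=False, u=True, x=True;
  i=True, u=False, x=True;
  i=True, u=True, x=True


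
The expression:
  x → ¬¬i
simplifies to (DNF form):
i ∨ ¬x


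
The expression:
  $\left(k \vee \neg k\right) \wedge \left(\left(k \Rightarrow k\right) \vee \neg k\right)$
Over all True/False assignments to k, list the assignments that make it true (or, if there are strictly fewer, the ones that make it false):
is always true.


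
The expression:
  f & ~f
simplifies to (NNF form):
False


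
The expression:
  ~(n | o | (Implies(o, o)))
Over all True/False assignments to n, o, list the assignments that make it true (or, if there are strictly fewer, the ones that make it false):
is never true.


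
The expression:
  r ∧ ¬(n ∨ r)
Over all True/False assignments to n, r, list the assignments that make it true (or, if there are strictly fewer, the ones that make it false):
is never true.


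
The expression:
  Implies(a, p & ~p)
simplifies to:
~a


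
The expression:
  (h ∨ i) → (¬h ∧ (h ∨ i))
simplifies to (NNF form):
¬h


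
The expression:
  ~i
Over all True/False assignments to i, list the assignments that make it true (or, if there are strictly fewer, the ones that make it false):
is true only for:
  i=False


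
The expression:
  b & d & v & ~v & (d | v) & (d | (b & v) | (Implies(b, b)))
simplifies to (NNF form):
False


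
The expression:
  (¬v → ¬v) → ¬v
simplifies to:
¬v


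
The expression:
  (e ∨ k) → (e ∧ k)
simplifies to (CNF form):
(e ∨ ¬k) ∧ (k ∨ ¬e)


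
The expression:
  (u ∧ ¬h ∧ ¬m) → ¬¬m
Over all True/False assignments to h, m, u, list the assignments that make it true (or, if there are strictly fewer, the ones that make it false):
is false only for:
  h=False, m=False, u=True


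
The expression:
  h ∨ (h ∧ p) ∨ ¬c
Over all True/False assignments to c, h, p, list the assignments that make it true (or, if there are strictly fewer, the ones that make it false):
is false only for:
  c=True, h=False, p=False;
  c=True, h=False, p=True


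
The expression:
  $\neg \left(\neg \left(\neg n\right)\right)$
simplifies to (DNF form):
$\neg n$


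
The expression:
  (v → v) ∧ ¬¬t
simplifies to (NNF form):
t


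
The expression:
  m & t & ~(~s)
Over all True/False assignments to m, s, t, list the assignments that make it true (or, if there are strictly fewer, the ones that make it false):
is true only for:
  m=True, s=True, t=True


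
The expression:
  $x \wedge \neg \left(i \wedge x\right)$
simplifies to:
$x \wedge \neg i$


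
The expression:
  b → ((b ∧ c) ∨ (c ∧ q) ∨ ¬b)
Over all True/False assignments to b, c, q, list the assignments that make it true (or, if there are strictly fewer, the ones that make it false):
is false only for:
  b=True, c=False, q=False;
  b=True, c=False, q=True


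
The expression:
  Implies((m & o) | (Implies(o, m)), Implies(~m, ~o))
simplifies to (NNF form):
True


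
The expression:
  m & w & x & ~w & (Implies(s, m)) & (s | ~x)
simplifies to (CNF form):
False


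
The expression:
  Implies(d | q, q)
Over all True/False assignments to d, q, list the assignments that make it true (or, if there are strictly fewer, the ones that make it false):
is false only for:
  d=True, q=False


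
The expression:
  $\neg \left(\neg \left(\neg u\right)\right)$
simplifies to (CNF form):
$\neg u$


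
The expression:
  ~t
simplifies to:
~t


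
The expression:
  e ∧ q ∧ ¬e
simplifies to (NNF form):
False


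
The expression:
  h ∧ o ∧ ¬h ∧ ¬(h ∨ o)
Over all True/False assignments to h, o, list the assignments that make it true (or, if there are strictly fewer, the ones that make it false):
is never true.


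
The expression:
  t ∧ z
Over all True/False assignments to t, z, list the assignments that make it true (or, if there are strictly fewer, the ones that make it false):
is true only for:
  t=True, z=True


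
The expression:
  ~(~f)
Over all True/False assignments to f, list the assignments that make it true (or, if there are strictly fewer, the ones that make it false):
is true only for:
  f=True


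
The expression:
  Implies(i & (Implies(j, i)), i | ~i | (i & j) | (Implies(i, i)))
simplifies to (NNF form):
True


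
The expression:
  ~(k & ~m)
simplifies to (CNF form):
m | ~k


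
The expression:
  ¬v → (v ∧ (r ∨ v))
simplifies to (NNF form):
v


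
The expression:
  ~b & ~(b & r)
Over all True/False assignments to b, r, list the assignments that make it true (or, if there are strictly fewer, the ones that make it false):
is true only for:
  b=False, r=False;
  b=False, r=True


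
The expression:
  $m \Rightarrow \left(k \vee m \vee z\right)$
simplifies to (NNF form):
$\text{True}$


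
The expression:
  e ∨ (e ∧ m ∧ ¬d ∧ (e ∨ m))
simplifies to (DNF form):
e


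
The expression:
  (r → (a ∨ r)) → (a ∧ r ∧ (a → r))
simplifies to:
a ∧ r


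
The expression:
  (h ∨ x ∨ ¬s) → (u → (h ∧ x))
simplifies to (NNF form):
(h ∧ x) ∨ (s ∧ ¬h ∧ ¬x) ∨ ¬u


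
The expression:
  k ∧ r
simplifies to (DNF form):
k ∧ r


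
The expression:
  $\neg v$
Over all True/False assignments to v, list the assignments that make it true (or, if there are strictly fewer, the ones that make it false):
is true only for:
  v=False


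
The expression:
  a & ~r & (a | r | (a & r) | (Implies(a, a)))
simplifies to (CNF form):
a & ~r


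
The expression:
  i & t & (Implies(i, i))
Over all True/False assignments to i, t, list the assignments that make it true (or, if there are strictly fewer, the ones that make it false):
is true only for:
  i=True, t=True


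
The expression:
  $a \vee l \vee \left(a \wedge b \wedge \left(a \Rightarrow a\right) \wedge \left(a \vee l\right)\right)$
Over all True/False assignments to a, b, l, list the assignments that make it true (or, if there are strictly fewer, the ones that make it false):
is false only for:
  a=False, b=False, l=False;
  a=False, b=True, l=False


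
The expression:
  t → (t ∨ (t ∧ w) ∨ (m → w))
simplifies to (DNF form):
True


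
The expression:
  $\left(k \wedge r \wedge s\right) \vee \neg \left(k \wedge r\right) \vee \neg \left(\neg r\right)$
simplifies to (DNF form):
$\text{True}$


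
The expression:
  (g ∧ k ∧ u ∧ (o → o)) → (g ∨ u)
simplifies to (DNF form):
True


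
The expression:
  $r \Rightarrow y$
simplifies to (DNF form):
$y \vee \neg r$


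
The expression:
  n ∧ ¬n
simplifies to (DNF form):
False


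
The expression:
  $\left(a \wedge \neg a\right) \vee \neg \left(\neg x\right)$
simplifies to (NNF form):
$x$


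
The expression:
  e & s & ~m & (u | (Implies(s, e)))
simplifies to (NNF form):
e & s & ~m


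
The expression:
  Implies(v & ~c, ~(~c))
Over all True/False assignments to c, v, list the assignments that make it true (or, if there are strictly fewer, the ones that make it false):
is false only for:
  c=False, v=True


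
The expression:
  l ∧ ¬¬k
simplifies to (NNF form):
k ∧ l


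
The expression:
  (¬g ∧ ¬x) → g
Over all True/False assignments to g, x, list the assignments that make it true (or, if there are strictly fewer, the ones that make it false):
is false only for:
  g=False, x=False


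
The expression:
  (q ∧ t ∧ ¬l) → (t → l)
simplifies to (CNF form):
l ∨ ¬q ∨ ¬t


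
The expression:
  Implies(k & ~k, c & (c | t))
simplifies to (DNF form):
True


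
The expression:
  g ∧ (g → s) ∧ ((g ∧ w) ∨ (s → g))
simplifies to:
g ∧ s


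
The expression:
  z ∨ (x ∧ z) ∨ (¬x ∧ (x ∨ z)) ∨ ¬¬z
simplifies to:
z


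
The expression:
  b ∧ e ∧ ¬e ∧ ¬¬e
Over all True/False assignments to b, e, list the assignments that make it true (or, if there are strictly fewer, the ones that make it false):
is never true.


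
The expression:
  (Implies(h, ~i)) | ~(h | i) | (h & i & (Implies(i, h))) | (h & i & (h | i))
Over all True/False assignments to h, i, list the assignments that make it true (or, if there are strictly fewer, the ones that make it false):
is always true.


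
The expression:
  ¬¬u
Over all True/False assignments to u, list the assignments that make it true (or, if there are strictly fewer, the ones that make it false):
is true only for:
  u=True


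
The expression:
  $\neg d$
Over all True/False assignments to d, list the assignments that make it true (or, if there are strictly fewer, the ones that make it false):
is true only for:
  d=False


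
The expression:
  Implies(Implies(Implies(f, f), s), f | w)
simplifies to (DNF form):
f | w | ~s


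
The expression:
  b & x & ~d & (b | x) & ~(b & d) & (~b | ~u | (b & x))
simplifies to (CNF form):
b & x & ~d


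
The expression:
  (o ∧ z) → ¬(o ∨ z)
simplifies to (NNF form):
¬o ∨ ¬z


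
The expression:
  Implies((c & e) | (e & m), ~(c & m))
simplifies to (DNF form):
~c | ~e | ~m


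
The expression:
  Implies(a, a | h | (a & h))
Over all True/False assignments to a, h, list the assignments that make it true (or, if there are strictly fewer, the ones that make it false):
is always true.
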